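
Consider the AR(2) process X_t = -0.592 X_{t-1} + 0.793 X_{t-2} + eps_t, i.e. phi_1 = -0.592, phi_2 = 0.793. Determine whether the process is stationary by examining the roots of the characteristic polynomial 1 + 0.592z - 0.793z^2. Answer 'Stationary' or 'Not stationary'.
\text{Not stationary}

The AR(p) characteristic polynomial is P(z) = 1 + 0.592z - 0.793z^2.
Stationarity requires all roots to lie outside the unit circle, i.e. |z| > 1 for every root.
Set 1 + (0.592) z + (-0.793) z^2 = 0, i.e. a z^2 + b z + c = 0 with a = -0.793, b = 0.592, c = 1.
Discriminant D = b^2 - 4ac = (0.592)^2 - 4*(-0.793)*1 = 0.350464 - (-3.172) = 3.522464.
D >= 0, so the roots are real: z = (-b +/- sqrt(D)) / (2a) = (-0.592 +/- 1.876823) / (-1.586).
  z_1 = (-0.592 + 1.876823) / (-1.586) = -0.8101,   |z_1| = 0.8101.
  z_2 = (-0.592 - 1.876823) / (-1.586) = 1.5566,   |z_2| = 1.5566.
Moduli of all roots: 0.8101, 1.5566.
All moduli strictly greater than 1? No.
Verdict: Not stationary.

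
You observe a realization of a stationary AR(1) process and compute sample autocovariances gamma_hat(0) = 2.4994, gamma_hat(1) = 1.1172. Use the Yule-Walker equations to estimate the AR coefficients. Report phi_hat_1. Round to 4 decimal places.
\hat\phi_{1} = 0.4470

The Yule-Walker equations for an AR(p) process read, in matrix form,
  Gamma_p phi = r_p,   with   (Gamma_p)_{ij} = gamma(|i - j|),
                       (r_p)_i = gamma(i),   i,j = 1..p.
Substitute the sample gammas (Toeplitz matrix and right-hand side of size 1):
  Gamma_p = [[2.4994]]
  r_p     = [1.1172]
With p = 1 this is the single equation gamma(0) phi_1 = gamma(1):
  phi_hat_1 = gamma(1) / gamma(0) = 1.1172 / 2.4994 = 0.4470.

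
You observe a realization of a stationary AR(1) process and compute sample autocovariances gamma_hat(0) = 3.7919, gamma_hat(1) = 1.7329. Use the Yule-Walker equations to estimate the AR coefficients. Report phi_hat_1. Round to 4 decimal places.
\hat\phi_{1} = 0.4570

The Yule-Walker equations for an AR(p) process read, in matrix form,
  Gamma_p phi = r_p,   with   (Gamma_p)_{ij} = gamma(|i - j|),
                       (r_p)_i = gamma(i),   i,j = 1..p.
Substitute the sample gammas (Toeplitz matrix and right-hand side of size 1):
  Gamma_p = [[3.7919]]
  r_p     = [1.7329]
With p = 1 this is the single equation gamma(0) phi_1 = gamma(1):
  phi_hat_1 = gamma(1) / gamma(0) = 1.7329 / 3.7919 = 0.4570.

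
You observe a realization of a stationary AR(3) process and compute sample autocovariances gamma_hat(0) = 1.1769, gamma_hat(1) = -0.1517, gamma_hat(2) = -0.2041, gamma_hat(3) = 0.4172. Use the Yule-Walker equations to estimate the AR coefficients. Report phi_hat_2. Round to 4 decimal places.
\hat\phi_{2} = -0.1440

The Yule-Walker equations for an AR(p) process read, in matrix form,
  Gamma_p phi = r_p,   with   (Gamma_p)_{ij} = gamma(|i - j|),
                       (r_p)_i = gamma(i),   i,j = 1..p.
Substitute the sample gammas (Toeplitz matrix and right-hand side of size 3):
  Gamma_p = [[1.1769, -0.1517, -0.2041], [-0.1517, 1.1769, -0.1517], [-0.2041, -0.1517, 1.1769]]
  r_p     = [-0.1517, -0.2041, 0.4172]
Written out (R1..R3):
  (R1) 1.1769 phi_1 - 0.1517 phi_2 - 0.2041 phi_3 = -0.1517
  (R2) -0.1517 phi_1 + 1.1769 phi_2 - 0.1517 phi_3 = -0.2041
  (R3) -0.2041 phi_1 - 0.1517 phi_2 + 1.1769 phi_3 = 0.4172
Gaussian elimination:
  R2 <- R2 - (-0.1517/1.1769) R1 = R2 - (-0.128898) R1:  1.157346 phi_2 - 0.178008 phi_3 = -0.223654
  R3 <- R3 - (-0.2041/1.1769) R1 = R3 - (-0.173422) R1:  -0.178008 phi_2 + 1.141505 phi_3 = 0.390892
  R3 <- R3 - (-0.178008/1.157346) R2 = R3 - (-0.153807) R2:  1.114126 phi_3 = 0.356492
Back-substitution:
  phi_hat_3 = 0.356492 / 1.114126 = 0.319975
  phi_hat_2 = (-0.223654 - (-0.178008)(0.319975)) / 1.157346 = -0.144033
  phi_hat_1 = (-0.1517 - (-0.1517)(-0.144033) - (-0.2041)(0.319975)) / 1.1769 = -0.091973
So phi_hat = [-0.0920, -0.1440, 0.3200].
Therefore phi_hat_2 = -0.1440.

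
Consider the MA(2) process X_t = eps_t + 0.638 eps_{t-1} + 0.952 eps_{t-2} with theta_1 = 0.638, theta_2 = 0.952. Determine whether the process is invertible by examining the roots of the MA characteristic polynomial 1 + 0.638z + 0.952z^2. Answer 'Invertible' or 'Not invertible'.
\text{Invertible}

The MA(q) characteristic polynomial is P(z) = 1 + 0.638z + 0.952z^2.
Invertibility requires all roots to lie outside the unit circle, i.e. |z| > 1 for every root.
Set 1 + (0.638) z + (0.952) z^2 = 0, i.e. a z^2 + b z + c = 0 with a = 0.952, b = 0.638, c = 1.
Discriminant D = b^2 - 4ac = (0.638)^2 - 4*(0.952)*1 = 0.407044 - (3.808) = -3.400956.
D < 0, so the roots are the complex-conjugate pair z = (-b +/- i sqrt(-D)) / (2a) = -0.3351 +/- 0.9686i.
For a conjugate pair |z|^2 = z * conj(z) = (product of roots) = c/a = 1/(0.952) = 1.05042, so |z| = sqrt(1.05042) = 1.0249 for both roots.
Moduli of all roots: 1.0249, 1.0249.
All moduli strictly greater than 1? Yes.
Verdict: Invertible.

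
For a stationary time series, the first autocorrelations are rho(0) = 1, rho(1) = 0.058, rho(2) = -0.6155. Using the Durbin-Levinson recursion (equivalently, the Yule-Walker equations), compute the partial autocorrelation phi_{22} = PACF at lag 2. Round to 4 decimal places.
\phi_{22} = -0.6210

The PACF at lag k is phi_{kk}, the last component of the solution
to the Yule-Walker system G_k phi = r_k where
  (G_k)_{ij} = rho(|i - j|), (r_k)_i = rho(i), i,j = 1..k.
Equivalently, Durbin-Levinson gives phi_{kk} iteratively:
  phi_{11} = rho(1)
  phi_{kk} = [rho(k) - sum_{j=1..k-1} phi_{k-1,j} rho(k-j)]
            / [1 - sum_{j=1..k-1} phi_{k-1,j} rho(j)],
  phi_{k,j} = phi_{k-1,j} - phi_{kk} phi_{k-1,k-j},  j = 1..k-1.
Step k = 1:
  phi_11 = rho(1) = 0.058.
Step k = 2:
  phi_22 = [rho(2) - phi_11 rho(1)] / [1 - phi_11 rho(1)] = [-0.6155 - (0.058)(0.058)] / [1 - (0.058)(0.058)]
         = -0.618864 / 0.996636 = -0.621.
Therefore phi_{22} = -0.6210.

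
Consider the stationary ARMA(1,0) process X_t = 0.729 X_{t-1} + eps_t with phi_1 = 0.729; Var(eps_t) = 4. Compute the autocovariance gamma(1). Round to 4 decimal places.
\gamma(1) = 6.2233

Multiply the model equation by X_{t-k} and take expectations. With theta_0 = psi_0 = 1 and psi_j the MA(infinity) weights, this gives
  gamma(k) - sum_i phi_i gamma(k-i) = c_k,
  c_k = sigma^2 * sum_{j=k..q} theta_j psi_{j-k}   (c_k = 0 for k > q),
using gamma(-m) = gamma(m).
Pure AR (q = 0): c_0 = sigma^2 = 4, c_k = 0 for k >= 1.
Equations for k = 0 and k = 1 (AR order 1):
  gamma(0) = phi_1 gamma(1) + c_0
  gamma(1) = phi_1 gamma(0) + c_1
Substituting the second into the first: gamma(0) (1 - phi_1^2) = c_0 + phi_1 c_1, so
  gamma(0) = c_0 / (1 - phi_1^2) = 4 / (1 - (0.729)^2) = 4 / 0.468559 = 8.536812.
  gamma(1) = phi_1 gamma(0) = (0.729)(8.536812) = 6.223336.
Therefore gamma(1) = 6.2233 (to 4 decimal places).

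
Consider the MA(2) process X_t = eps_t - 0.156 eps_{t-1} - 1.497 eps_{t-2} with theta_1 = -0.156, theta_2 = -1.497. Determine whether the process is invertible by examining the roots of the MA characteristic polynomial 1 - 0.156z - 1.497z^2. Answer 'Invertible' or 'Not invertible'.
\text{Not invertible}

The MA(q) characteristic polynomial is P(z) = 1 - 0.156z - 1.497z^2.
Invertibility requires all roots to lie outside the unit circle, i.e. |z| > 1 for every root.
Set 1 + (-0.156) z + (-1.497) z^2 = 0, i.e. a z^2 + b z + c = 0 with a = -1.497, b = -0.156, c = 1.
Discriminant D = b^2 - 4ac = (-0.156)^2 - 4*(-1.497)*1 = 0.024336 - (-5.988) = 6.012336.
D >= 0, so the roots are real: z = (-b +/- sqrt(D)) / (2a) = (0.156 +/- 2.452007) / (-2.994).
  z_1 = (0.156 + 2.452007) / (-2.994) = -0.8711,   |z_1| = 0.8711.
  z_2 = (0.156 - 2.452007) / (-2.994) = 0.7669,   |z_2| = 0.7669.
Moduli of all roots: 0.8711, 0.7669.
All moduli strictly greater than 1? No.
Verdict: Not invertible.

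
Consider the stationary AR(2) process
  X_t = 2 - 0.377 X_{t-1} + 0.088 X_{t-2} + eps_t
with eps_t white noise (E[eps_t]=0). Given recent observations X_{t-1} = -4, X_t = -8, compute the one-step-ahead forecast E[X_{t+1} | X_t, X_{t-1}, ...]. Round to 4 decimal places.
E[X_{t+1} \mid \mathcal F_t] = 4.6640

For an AR(p) model X_t = c + sum_i phi_i X_{t-i} + eps_t, the
one-step-ahead conditional mean is
  E[X_{t+1} | X_t, ...] = c + sum_i phi_i X_{t+1-i}.
Substitute known values:
  E[X_{t+1} | ...] = 2 + (-0.377) * (-8) + (0.088) * (-4)
                   = 4.6640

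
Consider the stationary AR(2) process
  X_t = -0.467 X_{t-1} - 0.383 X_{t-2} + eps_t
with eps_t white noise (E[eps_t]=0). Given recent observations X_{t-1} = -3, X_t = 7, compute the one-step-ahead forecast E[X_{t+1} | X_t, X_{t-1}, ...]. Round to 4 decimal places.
E[X_{t+1} \mid \mathcal F_t] = -2.1200

For an AR(p) model X_t = c + sum_i phi_i X_{t-i} + eps_t, the
one-step-ahead conditional mean is
  E[X_{t+1} | X_t, ...] = c + sum_i phi_i X_{t+1-i}.
Substitute known values:
  E[X_{t+1} | ...] = (-0.467) * (7) + (-0.383) * (-3)
                   = -2.1200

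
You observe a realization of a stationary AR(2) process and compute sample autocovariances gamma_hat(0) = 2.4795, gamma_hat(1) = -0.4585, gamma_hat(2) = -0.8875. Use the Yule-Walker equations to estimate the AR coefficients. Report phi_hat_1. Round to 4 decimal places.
\hat\phi_{1} = -0.2600

The Yule-Walker equations for an AR(p) process read, in matrix form,
  Gamma_p phi = r_p,   with   (Gamma_p)_{ij} = gamma(|i - j|),
                       (r_p)_i = gamma(i),   i,j = 1..p.
Substitute the sample gammas (Toeplitz matrix and right-hand side of size 2):
  Gamma_p = [[2.4795, -0.4585], [-0.4585, 2.4795]]
  r_p     = [-0.4585, -0.8875]
Written out:
  2.4795 phi_1 - 0.4585 phi_2 = -0.4585
  -0.4585 phi_1 + 2.4795 phi_2 = -0.8875
Solve by Cramer's rule:
  det = gamma(0)^2 - gamma(1)^2 = (2.4795)^2 - (-0.4585)^2 = 6.14792025 - 0.21022225 = 5.937698
  phi_hat_1 = [gamma(1) gamma(0) - gamma(1) gamma(2)] / det = [(-0.4585)(2.4795) - (-0.4585)(-0.8875)] / 5.937698 = -1.5437695 / 5.937698 = -0.26
  phi_hat_2 = [gamma(0) gamma(2) - gamma(1)^2] / det = [(2.4795)(-0.8875) - (-0.4585)^2] / 5.937698 = -2.4107785 / 5.937698 = -0.406
So phi_hat = [-0.2600, -0.4060].
Therefore phi_hat_1 = -0.2600.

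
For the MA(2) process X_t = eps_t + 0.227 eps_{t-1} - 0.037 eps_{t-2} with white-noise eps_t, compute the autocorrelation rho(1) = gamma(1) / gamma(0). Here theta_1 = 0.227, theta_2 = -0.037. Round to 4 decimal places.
\rho(1) = 0.2076

For an MA(q) process with theta_0 = 1, the autocovariance is
  gamma(k) = sigma^2 * sum_{i=0..q-k} theta_i * theta_{i+k},
and rho(k) = gamma(k) / gamma(0). Sigma^2 cancels.
  numerator   = (1)*(0.227) + (0.227)*(-0.037) = 0.218601.
  denominator = (1)^2 + (0.227)^2 + (-0.037)^2 = 1.052898.
  rho(1) = 0.218601 / 1.052898 = 0.2076.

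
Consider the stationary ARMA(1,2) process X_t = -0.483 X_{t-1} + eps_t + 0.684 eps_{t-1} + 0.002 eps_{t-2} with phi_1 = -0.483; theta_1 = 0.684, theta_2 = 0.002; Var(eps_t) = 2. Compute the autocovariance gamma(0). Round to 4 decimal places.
\gamma(0) = 2.1044

Multiply the model equation by X_{t-k} and take expectations. With theta_0 = psi_0 = 1 and psi_j the MA(infinity) weights, this gives
  gamma(k) - sum_i phi_i gamma(k-i) = c_k,
  c_k = sigma^2 * sum_{j=k..q} theta_j psi_{j-k}   (c_k = 0 for k > q),
using gamma(-m) = gamma(m).
psi-weights needed (psi_j = theta_j + sum_i phi_i psi_{j-i}):
  psi_1 = theta_1 + phi_1 = 0.684 + (-0.483) = 0.201
  psi_2 = theta_2 + phi_1 psi_1 = 0.002 + (-0.483)(0.201) = -0.095083
Right-hand sides:
  c_0 = sigma^2 (1 + theta_1 psi_1 + theta_2 psi_2) = 2 * (1 + (0.684)(0.201) + (0.002)(-0.095083)) = 2 * 1.137294 = 2.274588
  c_1 = sigma^2 (theta_1 + theta_2 psi_1) = 2 * (0.684 + (0.002)(0.201)) = 1.368804
  c_2 = sigma^2 theta_2 = 2 * (0.002) = 0.004
Equations for k = 0 and k = 1 (AR order 1):
  gamma(0) = phi_1 gamma(1) + c_0
  gamma(1) = phi_1 gamma(0) + c_1
Substituting the second into the first: gamma(0) (1 - phi_1^2) = c_0 + phi_1 c_1, so
  gamma(0) = (c_0 + phi_1 c_1) / (1 - phi_1^2) = (2.274588 + (-0.483)(1.368804)) / (1 - (-0.483)^2) = 1.613455 / 0.766711 = 2.104385.
Therefore gamma(0) = 2.1044 (to 4 decimal places).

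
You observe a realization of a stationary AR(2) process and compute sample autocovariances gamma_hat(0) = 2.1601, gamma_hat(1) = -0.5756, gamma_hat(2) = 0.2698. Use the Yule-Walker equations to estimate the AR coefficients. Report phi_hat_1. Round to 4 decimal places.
\hat\phi_{1} = -0.2510

The Yule-Walker equations for an AR(p) process read, in matrix form,
  Gamma_p phi = r_p,   with   (Gamma_p)_{ij} = gamma(|i - j|),
                       (r_p)_i = gamma(i),   i,j = 1..p.
Substitute the sample gammas (Toeplitz matrix and right-hand side of size 2):
  Gamma_p = [[2.1601, -0.5756], [-0.5756, 2.1601]]
  r_p     = [-0.5756, 0.2698]
Written out:
  2.1601 phi_1 - 0.5756 phi_2 = -0.5756
  -0.5756 phi_1 + 2.1601 phi_2 = 0.2698
Solve by Cramer's rule:
  det = gamma(0)^2 - gamma(1)^2 = (2.1601)^2 - (-0.5756)^2 = 4.66603201 - 0.33131536 = 4.33471665
  phi_hat_1 = [gamma(1) gamma(0) - gamma(1) gamma(2)] / det = [(-0.5756)(2.1601) - (-0.5756)(0.2698)] / 4.33471665 = -1.08805668 / 4.33471665 = -0.251
  phi_hat_2 = [gamma(0) gamma(2) - gamma(1)^2] / det = [(2.1601)(0.2698) - (-0.5756)^2] / 4.33471665 = 0.25147962 / 4.33471665 = 0.058
So phi_hat = [-0.2510, 0.0580].
Therefore phi_hat_1 = -0.2510.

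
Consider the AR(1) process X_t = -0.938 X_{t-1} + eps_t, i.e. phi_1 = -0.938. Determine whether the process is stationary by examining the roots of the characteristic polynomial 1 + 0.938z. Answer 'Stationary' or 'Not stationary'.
\text{Stationary}

The AR(p) characteristic polynomial is P(z) = 1 + 0.938z.
Stationarity requires all roots to lie outside the unit circle, i.e. |z| > 1 for every root.
This is linear in z: 1 + (0.938) z = 0  =>  z = -1/(0.938) = -1.066098,  |z| = 1.066098.
Moduli of all roots: 1.0661.
All moduli strictly greater than 1? Yes.
Verdict: Stationary.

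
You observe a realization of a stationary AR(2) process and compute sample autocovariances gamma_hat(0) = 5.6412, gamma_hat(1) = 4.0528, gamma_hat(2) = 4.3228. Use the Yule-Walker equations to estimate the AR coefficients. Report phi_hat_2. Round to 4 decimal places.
\hat\phi_{2} = 0.5170

The Yule-Walker equations for an AR(p) process read, in matrix form,
  Gamma_p phi = r_p,   with   (Gamma_p)_{ij} = gamma(|i - j|),
                       (r_p)_i = gamma(i),   i,j = 1..p.
Substitute the sample gammas (Toeplitz matrix and right-hand side of size 2):
  Gamma_p = [[5.6412, 4.0528], [4.0528, 5.6412]]
  r_p     = [4.0528, 4.3228]
Written out:
  5.6412 phi_1 + 4.0528 phi_2 = 4.0528
  4.0528 phi_1 + 5.6412 phi_2 = 4.3228
Solve by Cramer's rule:
  det = gamma(0)^2 - gamma(1)^2 = (5.6412)^2 - (4.0528)^2 = 31.82313744 - 16.42518784 = 15.3979496
  phi_hat_1 = [gamma(1) gamma(0) - gamma(1) gamma(2)] / det = [(4.0528)(5.6412) - (4.0528)(4.3228)] / 15.3979496 = 5.34321152 / 15.3979496 = 0.347
  phi_hat_2 = [gamma(0) gamma(2) - gamma(1)^2] / det = [(5.6412)(4.3228) - (4.0528)^2] / 15.3979496 = 7.96059152 / 15.3979496 = 0.517
So phi_hat = [0.3470, 0.5170].
Therefore phi_hat_2 = 0.5170.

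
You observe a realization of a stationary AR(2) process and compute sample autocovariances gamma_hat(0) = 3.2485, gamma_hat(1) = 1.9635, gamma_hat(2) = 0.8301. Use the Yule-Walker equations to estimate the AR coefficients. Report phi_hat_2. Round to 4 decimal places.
\hat\phi_{2} = -0.1730

The Yule-Walker equations for an AR(p) process read, in matrix form,
  Gamma_p phi = r_p,   with   (Gamma_p)_{ij} = gamma(|i - j|),
                       (r_p)_i = gamma(i),   i,j = 1..p.
Substitute the sample gammas (Toeplitz matrix and right-hand side of size 2):
  Gamma_p = [[3.2485, 1.9635], [1.9635, 3.2485]]
  r_p     = [1.9635, 0.8301]
Written out:
  3.2485 phi_1 + 1.9635 phi_2 = 1.9635
  1.9635 phi_1 + 3.2485 phi_2 = 0.8301
Solve by Cramer's rule:
  det = gamma(0)^2 - gamma(1)^2 = (3.2485)^2 - (1.9635)^2 = 10.55275225 - 3.85533225 = 6.69742
  phi_hat_1 = [gamma(1) gamma(0) - gamma(1) gamma(2)] / det = [(1.9635)(3.2485) - (1.9635)(0.8301)] / 6.69742 = 4.7485284 / 6.69742 = 0.709
  phi_hat_2 = [gamma(0) gamma(2) - gamma(1)^2] / det = [(3.2485)(0.8301) - (1.9635)^2] / 6.69742 = -1.1587524 / 6.69742 = -0.173
So phi_hat = [0.7090, -0.1730].
Therefore phi_hat_2 = -0.1730.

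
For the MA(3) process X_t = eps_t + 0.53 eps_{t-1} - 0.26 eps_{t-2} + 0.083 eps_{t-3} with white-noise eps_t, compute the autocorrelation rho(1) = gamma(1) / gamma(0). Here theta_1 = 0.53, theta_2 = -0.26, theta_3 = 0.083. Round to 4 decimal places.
\rho(1) = 0.2734

For an MA(q) process with theta_0 = 1, the autocovariance is
  gamma(k) = sigma^2 * sum_{i=0..q-k} theta_i * theta_{i+k},
and rho(k) = gamma(k) / gamma(0). Sigma^2 cancels.
  numerator   = (1)*(0.53) + (0.53)*(-0.26) + (-0.26)*(0.083) = 0.37062.
  denominator = (1)^2 + (0.53)^2 + (-0.26)^2 + (0.083)^2 = 1.355389.
  rho(1) = 0.37062 / 1.355389 = 0.2734.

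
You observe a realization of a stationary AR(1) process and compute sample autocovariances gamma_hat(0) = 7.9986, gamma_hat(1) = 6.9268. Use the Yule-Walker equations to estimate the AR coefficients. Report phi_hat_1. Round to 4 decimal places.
\hat\phi_{1} = 0.8660

The Yule-Walker equations for an AR(p) process read, in matrix form,
  Gamma_p phi = r_p,   with   (Gamma_p)_{ij} = gamma(|i - j|),
                       (r_p)_i = gamma(i),   i,j = 1..p.
Substitute the sample gammas (Toeplitz matrix and right-hand side of size 1):
  Gamma_p = [[7.9986]]
  r_p     = [6.9268]
With p = 1 this is the single equation gamma(0) phi_1 = gamma(1):
  phi_hat_1 = gamma(1) / gamma(0) = 6.9268 / 7.9986 = 0.8660.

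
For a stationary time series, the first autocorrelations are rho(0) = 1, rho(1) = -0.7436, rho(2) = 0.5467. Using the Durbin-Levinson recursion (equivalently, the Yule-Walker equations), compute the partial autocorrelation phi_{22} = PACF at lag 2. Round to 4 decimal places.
\phi_{22} = -0.0140

The PACF at lag k is phi_{kk}, the last component of the solution
to the Yule-Walker system G_k phi = r_k where
  (G_k)_{ij} = rho(|i - j|), (r_k)_i = rho(i), i,j = 1..k.
Equivalently, Durbin-Levinson gives phi_{kk} iteratively:
  phi_{11} = rho(1)
  phi_{kk} = [rho(k) - sum_{j=1..k-1} phi_{k-1,j} rho(k-j)]
            / [1 - sum_{j=1..k-1} phi_{k-1,j} rho(j)],
  phi_{k,j} = phi_{k-1,j} - phi_{kk} phi_{k-1,k-j},  j = 1..k-1.
Step k = 1:
  phi_11 = rho(1) = -0.7436.
Step k = 2:
  phi_22 = [rho(2) - phi_11 rho(1)] / [1 - phi_11 rho(1)] = [0.5467 - (-0.7436)(-0.7436)] / [1 - (-0.7436)(-0.7436)]
         = -0.00624096 / 0.44705904 = -0.014.
Therefore phi_{22} = -0.0140.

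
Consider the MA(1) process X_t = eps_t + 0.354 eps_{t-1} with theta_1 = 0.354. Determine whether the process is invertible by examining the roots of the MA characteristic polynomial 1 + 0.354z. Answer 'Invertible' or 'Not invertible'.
\text{Invertible}

The MA(q) characteristic polynomial is P(z) = 1 + 0.354z.
Invertibility requires all roots to lie outside the unit circle, i.e. |z| > 1 for every root.
This is linear in z: 1 + (0.354) z = 0  =>  z = -1/(0.354) = -2.824859,  |z| = 2.824859.
Moduli of all roots: 2.8249.
All moduli strictly greater than 1? Yes.
Verdict: Invertible.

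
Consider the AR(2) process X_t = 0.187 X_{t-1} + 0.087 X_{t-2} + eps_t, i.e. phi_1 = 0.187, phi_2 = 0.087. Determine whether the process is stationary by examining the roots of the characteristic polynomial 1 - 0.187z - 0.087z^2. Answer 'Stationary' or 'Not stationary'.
\text{Stationary}

The AR(p) characteristic polynomial is P(z) = 1 - 0.187z - 0.087z^2.
Stationarity requires all roots to lie outside the unit circle, i.e. |z| > 1 for every root.
Set 1 + (-0.187) z + (-0.087) z^2 = 0, i.e. a z^2 + b z + c = 0 with a = -0.087, b = -0.187, c = 1.
Discriminant D = b^2 - 4ac = (-0.187)^2 - 4*(-0.087)*1 = 0.034969 - (-0.348) = 0.382969.
D >= 0, so the roots are real: z = (-b +/- sqrt(D)) / (2a) = (0.187 +/- 0.618845) / (-0.174).
  z_1 = (0.187 + 0.618845) / (-0.174) = -4.6313,   |z_1| = 4.6313.
  z_2 = (0.187 - 0.618845) / (-0.174) = 2.4819,   |z_2| = 2.4819.
Moduli of all roots: 4.6313, 2.4819.
All moduli strictly greater than 1? Yes.
Verdict: Stationary.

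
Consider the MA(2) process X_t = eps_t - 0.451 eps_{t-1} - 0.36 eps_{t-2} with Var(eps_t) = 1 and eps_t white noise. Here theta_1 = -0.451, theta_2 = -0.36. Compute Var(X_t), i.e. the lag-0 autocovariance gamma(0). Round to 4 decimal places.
\gamma(0) = 1.3330

For an MA(q) process X_t = eps_t + sum_i theta_i eps_{t-i} with
Var(eps_t) = sigma^2, the variance is
  gamma(0) = sigma^2 * (1 + sum_i theta_i^2).
  sum_i theta_i^2 = (-0.451)^2 + (-0.36)^2 = 0.203401 + 0.1296 = 0.333001.
  gamma(0) = 1 * (1 + 0.333001) = 1 * 1.333001 = 1.333001, which rounds to 1.3330.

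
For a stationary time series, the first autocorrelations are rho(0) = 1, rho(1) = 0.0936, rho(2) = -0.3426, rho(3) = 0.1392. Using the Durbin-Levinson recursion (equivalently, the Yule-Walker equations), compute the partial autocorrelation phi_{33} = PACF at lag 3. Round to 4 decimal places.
\phi_{33} = 0.2490

The PACF at lag k is phi_{kk}, the last component of the solution
to the Yule-Walker system G_k phi = r_k where
  (G_k)_{ij} = rho(|i - j|), (r_k)_i = rho(i), i,j = 1..k.
Equivalently, Durbin-Levinson gives phi_{kk} iteratively:
  phi_{11} = rho(1)
  phi_{kk} = [rho(k) - sum_{j=1..k-1} phi_{k-1,j} rho(k-j)]
            / [1 - sum_{j=1..k-1} phi_{k-1,j} rho(j)],
  phi_{k,j} = phi_{k-1,j} - phi_{kk} phi_{k-1,k-j},  j = 1..k-1.
Step k = 1:
  phi_11 = rho(1) = 0.0936.
Step k = 2:
  phi_22 = [rho(2) - phi_11 rho(1)] / [1 - phi_11 rho(1)] = [-0.3426 - (0.0936)(0.0936)] / [1 - (0.0936)(0.0936)]
         = -0.35136096 / 0.99123904 = -0.354466.
  Update: phi_21 = phi_11 - phi_22 phi_11 = 0.0936 - (-0.354466)(0.0936) = 0.126778.
Step k = 3:
  phi_33 = [rho(3) - phi_21 rho(2) - phi_22 rho(1)] / [1 - phi_21 rho(1) - phi_22 rho(2)]
    numerator   = 0.1392 - (0.126778)(-0.3426) - (-0.354466)(0.0936) = 0.21581222
    denominator = 1 - (0.126778)(0.0936) - (-0.354466)(-0.3426) = 0.86669338
  phi_33 = 0.21581222 / 0.86669338 = 0.249.
Therefore phi_{33} = 0.2490.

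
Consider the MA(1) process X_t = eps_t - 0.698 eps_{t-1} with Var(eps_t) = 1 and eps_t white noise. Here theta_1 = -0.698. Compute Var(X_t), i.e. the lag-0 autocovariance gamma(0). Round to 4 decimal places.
\gamma(0) = 1.4872

For an MA(q) process X_t = eps_t + sum_i theta_i eps_{t-i} with
Var(eps_t) = sigma^2, the variance is
  gamma(0) = sigma^2 * (1 + sum_i theta_i^2).
  sum_i theta_i^2 = (-0.698)^2 = 0.487204.
  gamma(0) = 1 * (1 + 0.487204) = 1 * 1.487204 = 1.487204, which rounds to 1.4872.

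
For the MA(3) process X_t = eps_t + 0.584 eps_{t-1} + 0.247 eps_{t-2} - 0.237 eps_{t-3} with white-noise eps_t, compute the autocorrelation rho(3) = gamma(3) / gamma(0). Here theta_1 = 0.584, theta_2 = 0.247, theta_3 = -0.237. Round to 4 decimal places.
\rho(3) = -0.1625

For an MA(q) process with theta_0 = 1, the autocovariance is
  gamma(k) = sigma^2 * sum_{i=0..q-k} theta_i * theta_{i+k},
and rho(k) = gamma(k) / gamma(0). Sigma^2 cancels.
  numerator   = (1)*(-0.237) = -0.237.
  denominator = (1)^2 + (0.584)^2 + (0.247)^2 + (-0.237)^2 = 1.458234.
  rho(3) = -0.237 / 1.458234 = -0.1625.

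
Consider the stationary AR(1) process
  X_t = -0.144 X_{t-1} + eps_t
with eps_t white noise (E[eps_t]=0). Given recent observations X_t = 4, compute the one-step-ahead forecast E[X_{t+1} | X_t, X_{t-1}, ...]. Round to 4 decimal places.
E[X_{t+1} \mid \mathcal F_t] = -0.5760

For an AR(p) model X_t = c + sum_i phi_i X_{t-i} + eps_t, the
one-step-ahead conditional mean is
  E[X_{t+1} | X_t, ...] = c + sum_i phi_i X_{t+1-i}.
Substitute known values:
  E[X_{t+1} | ...] = (-0.144) * (4)
                   = -0.5760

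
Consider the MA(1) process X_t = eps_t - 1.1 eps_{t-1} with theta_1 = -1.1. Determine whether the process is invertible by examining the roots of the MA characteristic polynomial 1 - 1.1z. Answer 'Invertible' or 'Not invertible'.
\text{Not invertible}

The MA(q) characteristic polynomial is P(z) = 1 - 1.1z.
Invertibility requires all roots to lie outside the unit circle, i.e. |z| > 1 for every root.
This is linear in z: 1 + (-1.1) z = 0  =>  z = -1/(-1.1) = 0.909091,  |z| = 0.909091.
Moduli of all roots: 0.9091.
All moduli strictly greater than 1? No.
Verdict: Not invertible.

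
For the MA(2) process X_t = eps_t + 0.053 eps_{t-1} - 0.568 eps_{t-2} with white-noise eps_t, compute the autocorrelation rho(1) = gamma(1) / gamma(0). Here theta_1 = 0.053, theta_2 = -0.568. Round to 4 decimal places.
\rho(1) = 0.0173

For an MA(q) process with theta_0 = 1, the autocovariance is
  gamma(k) = sigma^2 * sum_{i=0..q-k} theta_i * theta_{i+k},
and rho(k) = gamma(k) / gamma(0). Sigma^2 cancels.
  numerator   = (1)*(0.053) + (0.053)*(-0.568) = 0.022896.
  denominator = (1)^2 + (0.053)^2 + (-0.568)^2 = 1.325433.
  rho(1) = 0.022896 / 1.325433 = 0.0173.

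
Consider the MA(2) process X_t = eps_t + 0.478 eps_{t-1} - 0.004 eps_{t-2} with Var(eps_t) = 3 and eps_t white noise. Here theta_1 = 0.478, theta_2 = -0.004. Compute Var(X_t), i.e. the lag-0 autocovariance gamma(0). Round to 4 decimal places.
\gamma(0) = 3.6855

For an MA(q) process X_t = eps_t + sum_i theta_i eps_{t-i} with
Var(eps_t) = sigma^2, the variance is
  gamma(0) = sigma^2 * (1 + sum_i theta_i^2).
  sum_i theta_i^2 = (0.478)^2 + (-0.004)^2 = 0.228484 + 0.000016 = 0.2285.
  gamma(0) = 3 * (1 + 0.2285) = 3 * 1.2285 = 3.6855.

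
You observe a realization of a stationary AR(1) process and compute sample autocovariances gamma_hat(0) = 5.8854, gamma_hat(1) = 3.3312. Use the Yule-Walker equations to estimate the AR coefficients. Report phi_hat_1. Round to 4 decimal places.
\hat\phi_{1} = 0.5660

The Yule-Walker equations for an AR(p) process read, in matrix form,
  Gamma_p phi = r_p,   with   (Gamma_p)_{ij} = gamma(|i - j|),
                       (r_p)_i = gamma(i),   i,j = 1..p.
Substitute the sample gammas (Toeplitz matrix and right-hand side of size 1):
  Gamma_p = [[5.8854]]
  r_p     = [3.3312]
With p = 1 this is the single equation gamma(0) phi_1 = gamma(1):
  phi_hat_1 = gamma(1) / gamma(0) = 3.3312 / 5.8854 = 0.5660.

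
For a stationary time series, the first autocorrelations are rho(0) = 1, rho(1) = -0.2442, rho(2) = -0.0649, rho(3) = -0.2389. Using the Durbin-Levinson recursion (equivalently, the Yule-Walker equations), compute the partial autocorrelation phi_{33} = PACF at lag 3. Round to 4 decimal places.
\phi_{33} = -0.3130

The PACF at lag k is phi_{kk}, the last component of the solution
to the Yule-Walker system G_k phi = r_k where
  (G_k)_{ij} = rho(|i - j|), (r_k)_i = rho(i), i,j = 1..k.
Equivalently, Durbin-Levinson gives phi_{kk} iteratively:
  phi_{11} = rho(1)
  phi_{kk} = [rho(k) - sum_{j=1..k-1} phi_{k-1,j} rho(k-j)]
            / [1 - sum_{j=1..k-1} phi_{k-1,j} rho(j)],
  phi_{k,j} = phi_{k-1,j} - phi_{kk} phi_{k-1,k-j},  j = 1..k-1.
Step k = 1:
  phi_11 = rho(1) = -0.2442.
Step k = 2:
  phi_22 = [rho(2) - phi_11 rho(1)] / [1 - phi_11 rho(1)] = [-0.0649 - (-0.2442)(-0.2442)] / [1 - (-0.2442)(-0.2442)]
         = -0.12453364 / 0.94036636 = -0.132431.
  Update: phi_21 = phi_11 - phi_22 phi_11 = -0.2442 - (-0.132431)(-0.2442) = -0.27654.
Step k = 3:
  phi_33 = [rho(3) - phi_21 rho(2) - phi_22 rho(1)] / [1 - phi_21 rho(1) - phi_22 rho(2)]
    numerator   = -0.2389 - (-0.27654)(-0.0649) - (-0.132431)(-0.2442) = -0.28918707
    denominator = 1 - (-0.27654)(-0.2442) - (-0.132431)(-0.0649) = 0.92387425
  phi_33 = -0.28918707 / 0.92387425 = -0.313.
Therefore phi_{33} = -0.3130.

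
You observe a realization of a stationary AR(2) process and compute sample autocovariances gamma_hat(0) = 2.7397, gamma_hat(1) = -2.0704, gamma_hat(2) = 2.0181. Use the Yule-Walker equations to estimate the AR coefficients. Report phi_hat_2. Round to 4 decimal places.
\hat\phi_{2} = 0.3859

The Yule-Walker equations for an AR(p) process read, in matrix form,
  Gamma_p phi = r_p,   with   (Gamma_p)_{ij} = gamma(|i - j|),
                       (r_p)_i = gamma(i),   i,j = 1..p.
Substitute the sample gammas (Toeplitz matrix and right-hand side of size 2):
  Gamma_p = [[2.7397, -2.0704], [-2.0704, 2.7397]]
  r_p     = [-2.0704, 2.0181]
Written out:
  2.7397 phi_1 - 2.0704 phi_2 = -2.0704
  -2.0704 phi_1 + 2.7397 phi_2 = 2.0181
Solve by Cramer's rule:
  det = gamma(0)^2 - gamma(1)^2 = (2.7397)^2 - (-2.0704)^2 = 7.50595609 - 4.28655616 = 3.21939993
  phi_hat_1 = [gamma(1) gamma(0) - gamma(1) gamma(2)] / det = [(-2.0704)(2.7397) - (-2.0704)(2.0181)] / 3.21939993 = -1.49400064 / 3.21939993 = -0.4641
  phi_hat_2 = [gamma(0) gamma(2) - gamma(1)^2] / det = [(2.7397)(2.0181) - (-2.0704)^2] / 3.21939993 = 1.24243241 / 3.21939993 = 0.3859
So phi_hat = [-0.4641, 0.3859].
Therefore phi_hat_2 = 0.3859.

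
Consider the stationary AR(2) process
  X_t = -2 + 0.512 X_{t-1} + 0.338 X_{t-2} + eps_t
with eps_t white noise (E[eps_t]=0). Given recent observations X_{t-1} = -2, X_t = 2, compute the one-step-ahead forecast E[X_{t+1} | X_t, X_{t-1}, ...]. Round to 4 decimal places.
E[X_{t+1} \mid \mathcal F_t] = -1.6520

For an AR(p) model X_t = c + sum_i phi_i X_{t-i} + eps_t, the
one-step-ahead conditional mean is
  E[X_{t+1} | X_t, ...] = c + sum_i phi_i X_{t+1-i}.
Substitute known values:
  E[X_{t+1} | ...] = -2 + (0.512) * (2) + (0.338) * (-2)
                   = -1.6520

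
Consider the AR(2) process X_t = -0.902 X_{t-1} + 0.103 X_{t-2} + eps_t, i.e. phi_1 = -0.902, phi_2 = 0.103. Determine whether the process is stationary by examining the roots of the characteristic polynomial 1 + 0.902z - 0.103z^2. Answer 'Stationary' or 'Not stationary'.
\text{Not stationary}

The AR(p) characteristic polynomial is P(z) = 1 + 0.902z - 0.103z^2.
Stationarity requires all roots to lie outside the unit circle, i.e. |z| > 1 for every root.
Set 1 + (0.902) z + (-0.103) z^2 = 0, i.e. a z^2 + b z + c = 0 with a = -0.103, b = 0.902, c = 1.
Discriminant D = b^2 - 4ac = (0.902)^2 - 4*(-0.103)*1 = 0.813604 - (-0.412) = 1.225604.
D >= 0, so the roots are real: z = (-b +/- sqrt(D)) / (2a) = (-0.902 +/- 1.10707) / (-0.206).
  z_1 = (-0.902 + 1.10707) / (-0.206) = -0.9955,   |z_1| = 0.9955.
  z_2 = (-0.902 - 1.10707) / (-0.206) = 9.7528,   |z_2| = 9.7528.
Moduli of all roots: 0.9955, 9.7528.
All moduli strictly greater than 1? No.
Verdict: Not stationary.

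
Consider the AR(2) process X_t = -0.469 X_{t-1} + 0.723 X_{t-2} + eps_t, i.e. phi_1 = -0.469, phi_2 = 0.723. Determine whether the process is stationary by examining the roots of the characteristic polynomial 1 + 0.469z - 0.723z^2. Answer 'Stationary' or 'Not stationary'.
\text{Not stationary}

The AR(p) characteristic polynomial is P(z) = 1 + 0.469z - 0.723z^2.
Stationarity requires all roots to lie outside the unit circle, i.e. |z| > 1 for every root.
Set 1 + (0.469) z + (-0.723) z^2 = 0, i.e. a z^2 + b z + c = 0 with a = -0.723, b = 0.469, c = 1.
Discriminant D = b^2 - 4ac = (0.469)^2 - 4*(-0.723)*1 = 0.219961 - (-2.892) = 3.111961.
D >= 0, so the roots are real: z = (-b +/- sqrt(D)) / (2a) = (-0.469 +/- 1.764075) / (-1.446).
  z_1 = (-0.469 + 1.764075) / (-1.446) = -0.8956,   |z_1| = 0.8956.
  z_2 = (-0.469 - 1.764075) / (-1.446) = 1.5443,   |z_2| = 1.5443.
Moduli of all roots: 0.8956, 1.5443.
All moduli strictly greater than 1? No.
Verdict: Not stationary.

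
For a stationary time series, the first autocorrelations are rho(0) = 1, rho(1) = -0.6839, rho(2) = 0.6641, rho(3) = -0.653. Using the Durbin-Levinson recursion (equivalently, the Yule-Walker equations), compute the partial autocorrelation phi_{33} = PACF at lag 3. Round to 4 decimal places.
\phi_{33} = -0.2481

The PACF at lag k is phi_{kk}, the last component of the solution
to the Yule-Walker system G_k phi = r_k where
  (G_k)_{ij} = rho(|i - j|), (r_k)_i = rho(i), i,j = 1..k.
Equivalently, Durbin-Levinson gives phi_{kk} iteratively:
  phi_{11} = rho(1)
  phi_{kk} = [rho(k) - sum_{j=1..k-1} phi_{k-1,j} rho(k-j)]
            / [1 - sum_{j=1..k-1} phi_{k-1,j} rho(j)],
  phi_{k,j} = phi_{k-1,j} - phi_{kk} phi_{k-1,k-j},  j = 1..k-1.
Step k = 1:
  phi_11 = rho(1) = -0.6839.
Step k = 2:
  phi_22 = [rho(2) - phi_11 rho(1)] / [1 - phi_11 rho(1)] = [0.6641 - (-0.6839)(-0.6839)] / [1 - (-0.6839)(-0.6839)]
         = 0.19638079 / 0.53228079 = 0.368942.
  Update: phi_21 = phi_11 - phi_22 phi_11 = -0.6839 - (0.368942)(-0.6839) = -0.431581.
Step k = 3:
  phi_33 = [rho(3) - phi_21 rho(2) - phi_22 rho(1)] / [1 - phi_21 rho(1) - phi_22 rho(2)]
    numerator   = -0.653 - (-0.431581)(0.6641) - (0.368942)(-0.6839) = -0.11406789
    denominator = 1 - (-0.431581)(-0.6839) - (0.368942)(0.6641) = 0.45982765
  phi_33 = -0.11406789 / 0.45982765 = -0.2481.
Therefore phi_{33} = -0.2481.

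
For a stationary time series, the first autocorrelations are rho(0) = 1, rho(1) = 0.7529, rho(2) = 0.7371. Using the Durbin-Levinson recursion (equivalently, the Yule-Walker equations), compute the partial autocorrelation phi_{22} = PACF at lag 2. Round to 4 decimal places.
\phi_{22} = 0.3930

The PACF at lag k is phi_{kk}, the last component of the solution
to the Yule-Walker system G_k phi = r_k where
  (G_k)_{ij} = rho(|i - j|), (r_k)_i = rho(i), i,j = 1..k.
Equivalently, Durbin-Levinson gives phi_{kk} iteratively:
  phi_{11} = rho(1)
  phi_{kk} = [rho(k) - sum_{j=1..k-1} phi_{k-1,j} rho(k-j)]
            / [1 - sum_{j=1..k-1} phi_{k-1,j} rho(j)],
  phi_{k,j} = phi_{k-1,j} - phi_{kk} phi_{k-1,k-j},  j = 1..k-1.
Step k = 1:
  phi_11 = rho(1) = 0.7529.
Step k = 2:
  phi_22 = [rho(2) - phi_11 rho(1)] / [1 - phi_11 rho(1)] = [0.7371 - (0.7529)(0.7529)] / [1 - (0.7529)(0.7529)]
         = 0.17024159 / 0.43314159 = 0.393.
Therefore phi_{22} = 0.3930.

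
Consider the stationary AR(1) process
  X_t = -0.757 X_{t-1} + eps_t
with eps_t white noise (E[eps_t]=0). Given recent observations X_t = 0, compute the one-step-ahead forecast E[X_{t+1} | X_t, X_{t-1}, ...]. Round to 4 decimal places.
E[X_{t+1} \mid \mathcal F_t] = 0.0000

For an AR(p) model X_t = c + sum_i phi_i X_{t-i} + eps_t, the
one-step-ahead conditional mean is
  E[X_{t+1} | X_t, ...] = c + sum_i phi_i X_{t+1-i}.
Substitute known values:
  E[X_{t+1} | ...] = (-0.757) * (0)
                   = 0.0000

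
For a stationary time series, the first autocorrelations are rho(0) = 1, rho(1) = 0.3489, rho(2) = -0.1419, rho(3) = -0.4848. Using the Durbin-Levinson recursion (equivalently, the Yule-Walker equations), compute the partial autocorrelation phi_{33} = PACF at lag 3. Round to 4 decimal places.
\phi_{33} = -0.3951

The PACF at lag k is phi_{kk}, the last component of the solution
to the Yule-Walker system G_k phi = r_k where
  (G_k)_{ij} = rho(|i - j|), (r_k)_i = rho(i), i,j = 1..k.
Equivalently, Durbin-Levinson gives phi_{kk} iteratively:
  phi_{11} = rho(1)
  phi_{kk} = [rho(k) - sum_{j=1..k-1} phi_{k-1,j} rho(k-j)]
            / [1 - sum_{j=1..k-1} phi_{k-1,j} rho(j)],
  phi_{k,j} = phi_{k-1,j} - phi_{kk} phi_{k-1,k-j},  j = 1..k-1.
Step k = 1:
  phi_11 = rho(1) = 0.3489.
Step k = 2:
  phi_22 = [rho(2) - phi_11 rho(1)] / [1 - phi_11 rho(1)] = [-0.1419 - (0.3489)(0.3489)] / [1 - (0.3489)(0.3489)]
         = -0.26363121 / 0.87826879 = -0.300171.
  Update: phi_21 = phi_11 - phi_22 phi_11 = 0.3489 - (-0.300171)(0.3489) = 0.45363.
Step k = 3:
  phi_33 = [rho(3) - phi_21 rho(2) - phi_22 rho(1)] / [1 - phi_21 rho(1) - phi_22 rho(2)]
    numerator   = -0.4848 - (0.45363)(-0.1419) - (-0.300171)(0.3489) = -0.31570011
    denominator = 1 - (0.45363)(0.3489) - (-0.300171)(-0.1419) = 0.79913423
  phi_33 = -0.31570011 / 0.79913423 = -0.3951.
Therefore phi_{33} = -0.3951.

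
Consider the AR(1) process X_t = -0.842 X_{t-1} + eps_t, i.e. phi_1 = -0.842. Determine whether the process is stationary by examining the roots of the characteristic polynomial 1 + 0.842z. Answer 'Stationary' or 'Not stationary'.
\text{Stationary}

The AR(p) characteristic polynomial is P(z) = 1 + 0.842z.
Stationarity requires all roots to lie outside the unit circle, i.e. |z| > 1 for every root.
This is linear in z: 1 + (0.842) z = 0  =>  z = -1/(0.842) = -1.187648,  |z| = 1.187648.
Moduli of all roots: 1.1876.
All moduli strictly greater than 1? Yes.
Verdict: Stationary.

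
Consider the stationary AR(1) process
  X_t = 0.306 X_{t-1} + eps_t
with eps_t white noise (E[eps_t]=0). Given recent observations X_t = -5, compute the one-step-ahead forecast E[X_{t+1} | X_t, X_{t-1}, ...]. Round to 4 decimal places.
E[X_{t+1} \mid \mathcal F_t] = -1.5300

For an AR(p) model X_t = c + sum_i phi_i X_{t-i} + eps_t, the
one-step-ahead conditional mean is
  E[X_{t+1} | X_t, ...] = c + sum_i phi_i X_{t+1-i}.
Substitute known values:
  E[X_{t+1} | ...] = (0.306) * (-5)
                   = -1.5300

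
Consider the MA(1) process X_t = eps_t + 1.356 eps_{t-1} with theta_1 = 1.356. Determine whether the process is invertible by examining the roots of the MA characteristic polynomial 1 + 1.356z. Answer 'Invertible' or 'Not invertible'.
\text{Not invertible}

The MA(q) characteristic polynomial is P(z) = 1 + 1.356z.
Invertibility requires all roots to lie outside the unit circle, i.e. |z| > 1 for every root.
This is linear in z: 1 + (1.356) z = 0  =>  z = -1/(1.356) = -0.737463,  |z| = 0.737463.
Moduli of all roots: 0.7375.
All moduli strictly greater than 1? No.
Verdict: Not invertible.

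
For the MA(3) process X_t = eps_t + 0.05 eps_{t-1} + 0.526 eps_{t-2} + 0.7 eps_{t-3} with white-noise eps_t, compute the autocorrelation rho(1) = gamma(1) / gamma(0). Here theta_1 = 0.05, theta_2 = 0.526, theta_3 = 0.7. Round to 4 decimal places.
\rho(1) = 0.2512

For an MA(q) process with theta_0 = 1, the autocovariance is
  gamma(k) = sigma^2 * sum_{i=0..q-k} theta_i * theta_{i+k},
and rho(k) = gamma(k) / gamma(0). Sigma^2 cancels.
  numerator   = (1)*(0.05) + (0.05)*(0.526) + (0.526)*(0.7) = 0.4445.
  denominator = (1)^2 + (0.05)^2 + (0.526)^2 + (0.7)^2 = 1.769176.
  rho(1) = 0.4445 / 1.769176 = 0.2512.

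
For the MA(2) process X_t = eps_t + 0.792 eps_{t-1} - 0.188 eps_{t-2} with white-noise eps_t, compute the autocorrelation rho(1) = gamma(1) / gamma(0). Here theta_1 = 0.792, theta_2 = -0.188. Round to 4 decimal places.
\rho(1) = 0.3868

For an MA(q) process with theta_0 = 1, the autocovariance is
  gamma(k) = sigma^2 * sum_{i=0..q-k} theta_i * theta_{i+k},
and rho(k) = gamma(k) / gamma(0). Sigma^2 cancels.
  numerator   = (1)*(0.792) + (0.792)*(-0.188) = 0.643104.
  denominator = (1)^2 + (0.792)^2 + (-0.188)^2 = 1.662608.
  rho(1) = 0.643104 / 1.662608 = 0.3868.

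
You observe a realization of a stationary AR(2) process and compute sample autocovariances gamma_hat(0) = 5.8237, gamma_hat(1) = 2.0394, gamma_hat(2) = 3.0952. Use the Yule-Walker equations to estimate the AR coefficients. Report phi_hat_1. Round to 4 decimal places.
\hat\phi_{1} = 0.1870

The Yule-Walker equations for an AR(p) process read, in matrix form,
  Gamma_p phi = r_p,   with   (Gamma_p)_{ij} = gamma(|i - j|),
                       (r_p)_i = gamma(i),   i,j = 1..p.
Substitute the sample gammas (Toeplitz matrix and right-hand side of size 2):
  Gamma_p = [[5.8237, 2.0394], [2.0394, 5.8237]]
  r_p     = [2.0394, 3.0952]
Written out:
  5.8237 phi_1 + 2.0394 phi_2 = 2.0394
  2.0394 phi_1 + 5.8237 phi_2 = 3.0952
Solve by Cramer's rule:
  det = gamma(0)^2 - gamma(1)^2 = (5.8237)^2 - (2.0394)^2 = 33.91548169 - 4.15915236 = 29.75632933
  phi_hat_1 = [gamma(1) gamma(0) - gamma(1) gamma(2)] / det = [(2.0394)(5.8237) - (2.0394)(3.0952)] / 29.75632933 = 5.5645029 / 29.75632933 = 0.187
  phi_hat_2 = [gamma(0) gamma(2) - gamma(1)^2] / det = [(5.8237)(3.0952) - (2.0394)^2] / 29.75632933 = 13.86636388 / 29.75632933 = 0.466
So phi_hat = [0.1870, 0.4660].
Therefore phi_hat_1 = 0.1870.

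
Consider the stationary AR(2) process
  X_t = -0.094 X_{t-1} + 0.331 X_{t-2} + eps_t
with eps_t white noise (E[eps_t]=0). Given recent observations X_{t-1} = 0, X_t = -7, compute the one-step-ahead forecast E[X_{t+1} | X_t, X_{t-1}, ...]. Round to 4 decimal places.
E[X_{t+1} \mid \mathcal F_t] = 0.6580

For an AR(p) model X_t = c + sum_i phi_i X_{t-i} + eps_t, the
one-step-ahead conditional mean is
  E[X_{t+1} | X_t, ...] = c + sum_i phi_i X_{t+1-i}.
Substitute known values:
  E[X_{t+1} | ...] = (-0.094) * (-7) + (0.331) * (0)
                   = 0.6580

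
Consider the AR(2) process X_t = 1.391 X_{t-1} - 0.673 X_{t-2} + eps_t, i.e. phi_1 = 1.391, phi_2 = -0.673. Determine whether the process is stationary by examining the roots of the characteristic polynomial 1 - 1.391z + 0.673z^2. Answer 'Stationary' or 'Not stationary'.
\text{Stationary}

The AR(p) characteristic polynomial is P(z) = 1 - 1.391z + 0.673z^2.
Stationarity requires all roots to lie outside the unit circle, i.e. |z| > 1 for every root.
Set 1 + (-1.391) z + (0.673) z^2 = 0, i.e. a z^2 + b z + c = 0 with a = 0.673, b = -1.391, c = 1.
Discriminant D = b^2 - 4ac = (-1.391)^2 - 4*(0.673)*1 = 1.934881 - (2.692) = -0.757119.
D < 0, so the roots are the complex-conjugate pair z = (-b +/- i sqrt(-D)) / (2a) = 1.0334 +/- 0.6465i.
For a conjugate pair |z|^2 = z * conj(z) = (product of roots) = c/a = 1/(0.673) = 1.485884, so |z| = sqrt(1.485884) = 1.219 for both roots.
Moduli of all roots: 1.2190, 1.2190.
All moduli strictly greater than 1? Yes.
Verdict: Stationary.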